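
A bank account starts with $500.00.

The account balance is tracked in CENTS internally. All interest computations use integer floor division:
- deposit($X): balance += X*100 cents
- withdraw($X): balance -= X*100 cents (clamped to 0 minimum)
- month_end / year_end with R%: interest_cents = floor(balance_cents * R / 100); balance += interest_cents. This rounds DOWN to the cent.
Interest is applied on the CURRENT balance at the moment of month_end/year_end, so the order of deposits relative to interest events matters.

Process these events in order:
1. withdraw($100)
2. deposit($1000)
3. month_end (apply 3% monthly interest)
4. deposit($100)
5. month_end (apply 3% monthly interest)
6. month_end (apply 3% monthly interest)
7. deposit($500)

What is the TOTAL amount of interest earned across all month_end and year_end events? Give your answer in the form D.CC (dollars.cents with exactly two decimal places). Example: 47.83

After 1 (withdraw($100)): balance=$400.00 total_interest=$0.00
After 2 (deposit($1000)): balance=$1400.00 total_interest=$0.00
After 3 (month_end (apply 3% monthly interest)): balance=$1442.00 total_interest=$42.00
After 4 (deposit($100)): balance=$1542.00 total_interest=$42.00
After 5 (month_end (apply 3% monthly interest)): balance=$1588.26 total_interest=$88.26
After 6 (month_end (apply 3% monthly interest)): balance=$1635.90 total_interest=$135.90
After 7 (deposit($500)): balance=$2135.90 total_interest=$135.90

Answer: 135.90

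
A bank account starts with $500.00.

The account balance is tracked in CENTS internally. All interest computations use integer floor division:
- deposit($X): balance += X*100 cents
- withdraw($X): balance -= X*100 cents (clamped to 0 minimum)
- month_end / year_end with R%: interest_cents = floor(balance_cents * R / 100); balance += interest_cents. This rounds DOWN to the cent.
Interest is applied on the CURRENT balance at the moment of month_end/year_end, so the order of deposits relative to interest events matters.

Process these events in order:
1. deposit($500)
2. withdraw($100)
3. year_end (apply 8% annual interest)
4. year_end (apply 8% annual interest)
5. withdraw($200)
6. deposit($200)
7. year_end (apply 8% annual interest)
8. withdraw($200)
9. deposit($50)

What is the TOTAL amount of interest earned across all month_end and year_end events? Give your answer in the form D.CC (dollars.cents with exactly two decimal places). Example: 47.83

Answer: 233.74

Derivation:
After 1 (deposit($500)): balance=$1000.00 total_interest=$0.00
After 2 (withdraw($100)): balance=$900.00 total_interest=$0.00
After 3 (year_end (apply 8% annual interest)): balance=$972.00 total_interest=$72.00
After 4 (year_end (apply 8% annual interest)): balance=$1049.76 total_interest=$149.76
After 5 (withdraw($200)): balance=$849.76 total_interest=$149.76
After 6 (deposit($200)): balance=$1049.76 total_interest=$149.76
After 7 (year_end (apply 8% annual interest)): balance=$1133.74 total_interest=$233.74
After 8 (withdraw($200)): balance=$933.74 total_interest=$233.74
After 9 (deposit($50)): balance=$983.74 total_interest=$233.74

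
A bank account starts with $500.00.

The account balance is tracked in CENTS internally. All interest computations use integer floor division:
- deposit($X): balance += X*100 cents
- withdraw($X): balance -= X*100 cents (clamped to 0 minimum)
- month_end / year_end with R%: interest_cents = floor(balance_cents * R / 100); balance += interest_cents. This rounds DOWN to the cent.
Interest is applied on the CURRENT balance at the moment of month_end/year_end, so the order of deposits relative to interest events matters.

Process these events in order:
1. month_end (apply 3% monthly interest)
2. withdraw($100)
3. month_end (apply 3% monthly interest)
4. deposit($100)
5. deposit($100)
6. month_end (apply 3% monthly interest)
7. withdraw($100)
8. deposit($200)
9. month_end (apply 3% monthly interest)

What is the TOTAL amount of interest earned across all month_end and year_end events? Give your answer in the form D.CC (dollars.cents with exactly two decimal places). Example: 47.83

Answer: 68.65

Derivation:
After 1 (month_end (apply 3% monthly interest)): balance=$515.00 total_interest=$15.00
After 2 (withdraw($100)): balance=$415.00 total_interest=$15.00
After 3 (month_end (apply 3% monthly interest)): balance=$427.45 total_interest=$27.45
After 4 (deposit($100)): balance=$527.45 total_interest=$27.45
After 5 (deposit($100)): balance=$627.45 total_interest=$27.45
After 6 (month_end (apply 3% monthly interest)): balance=$646.27 total_interest=$46.27
After 7 (withdraw($100)): balance=$546.27 total_interest=$46.27
After 8 (deposit($200)): balance=$746.27 total_interest=$46.27
After 9 (month_end (apply 3% monthly interest)): balance=$768.65 total_interest=$68.65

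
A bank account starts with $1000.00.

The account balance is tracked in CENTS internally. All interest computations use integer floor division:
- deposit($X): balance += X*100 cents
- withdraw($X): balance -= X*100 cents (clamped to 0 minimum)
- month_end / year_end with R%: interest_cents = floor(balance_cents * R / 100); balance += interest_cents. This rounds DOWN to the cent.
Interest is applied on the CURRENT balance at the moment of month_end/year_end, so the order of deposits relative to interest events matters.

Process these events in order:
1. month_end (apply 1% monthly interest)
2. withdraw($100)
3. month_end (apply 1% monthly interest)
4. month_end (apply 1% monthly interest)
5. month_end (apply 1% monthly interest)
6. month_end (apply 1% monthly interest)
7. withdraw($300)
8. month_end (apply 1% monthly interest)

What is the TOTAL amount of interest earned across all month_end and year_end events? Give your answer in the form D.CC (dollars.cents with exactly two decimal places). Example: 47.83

After 1 (month_end (apply 1% monthly interest)): balance=$1010.00 total_interest=$10.00
After 2 (withdraw($100)): balance=$910.00 total_interest=$10.00
After 3 (month_end (apply 1% monthly interest)): balance=$919.10 total_interest=$19.10
After 4 (month_end (apply 1% monthly interest)): balance=$928.29 total_interest=$28.29
After 5 (month_end (apply 1% monthly interest)): balance=$937.57 total_interest=$37.57
After 6 (month_end (apply 1% monthly interest)): balance=$946.94 total_interest=$46.94
After 7 (withdraw($300)): balance=$646.94 total_interest=$46.94
After 8 (month_end (apply 1% monthly interest)): balance=$653.40 total_interest=$53.40

Answer: 53.40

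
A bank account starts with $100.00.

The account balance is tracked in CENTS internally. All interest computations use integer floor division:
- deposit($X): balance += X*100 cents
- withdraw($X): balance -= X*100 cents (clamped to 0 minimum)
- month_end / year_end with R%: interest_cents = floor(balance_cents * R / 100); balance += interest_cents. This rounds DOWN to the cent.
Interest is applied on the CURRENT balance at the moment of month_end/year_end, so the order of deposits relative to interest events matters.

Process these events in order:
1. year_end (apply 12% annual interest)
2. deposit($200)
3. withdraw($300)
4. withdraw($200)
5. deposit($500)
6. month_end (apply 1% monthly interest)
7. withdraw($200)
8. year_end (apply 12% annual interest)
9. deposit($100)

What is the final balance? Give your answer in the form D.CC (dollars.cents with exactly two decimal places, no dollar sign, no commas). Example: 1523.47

Answer: 441.60

Derivation:
After 1 (year_end (apply 12% annual interest)): balance=$112.00 total_interest=$12.00
After 2 (deposit($200)): balance=$312.00 total_interest=$12.00
After 3 (withdraw($300)): balance=$12.00 total_interest=$12.00
After 4 (withdraw($200)): balance=$0.00 total_interest=$12.00
After 5 (deposit($500)): balance=$500.00 total_interest=$12.00
After 6 (month_end (apply 1% monthly interest)): balance=$505.00 total_interest=$17.00
After 7 (withdraw($200)): balance=$305.00 total_interest=$17.00
After 8 (year_end (apply 12% annual interest)): balance=$341.60 total_interest=$53.60
After 9 (deposit($100)): balance=$441.60 total_interest=$53.60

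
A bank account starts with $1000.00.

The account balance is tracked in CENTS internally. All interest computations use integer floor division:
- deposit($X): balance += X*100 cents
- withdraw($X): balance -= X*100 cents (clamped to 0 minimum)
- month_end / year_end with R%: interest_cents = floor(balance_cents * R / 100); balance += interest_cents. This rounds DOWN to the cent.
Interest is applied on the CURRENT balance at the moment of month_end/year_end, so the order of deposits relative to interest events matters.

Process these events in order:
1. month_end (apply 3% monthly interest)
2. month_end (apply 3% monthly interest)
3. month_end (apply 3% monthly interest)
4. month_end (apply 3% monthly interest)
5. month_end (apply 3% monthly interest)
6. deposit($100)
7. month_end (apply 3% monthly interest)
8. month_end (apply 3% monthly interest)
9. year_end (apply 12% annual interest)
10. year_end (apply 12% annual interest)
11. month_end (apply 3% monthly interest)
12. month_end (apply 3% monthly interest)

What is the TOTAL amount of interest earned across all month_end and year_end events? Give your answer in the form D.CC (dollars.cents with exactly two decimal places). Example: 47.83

Answer: 677.85

Derivation:
After 1 (month_end (apply 3% monthly interest)): balance=$1030.00 total_interest=$30.00
After 2 (month_end (apply 3% monthly interest)): balance=$1060.90 total_interest=$60.90
After 3 (month_end (apply 3% monthly interest)): balance=$1092.72 total_interest=$92.72
After 4 (month_end (apply 3% monthly interest)): balance=$1125.50 total_interest=$125.50
After 5 (month_end (apply 3% monthly interest)): balance=$1159.26 total_interest=$159.26
After 6 (deposit($100)): balance=$1259.26 total_interest=$159.26
After 7 (month_end (apply 3% monthly interest)): balance=$1297.03 total_interest=$197.03
After 8 (month_end (apply 3% monthly interest)): balance=$1335.94 total_interest=$235.94
After 9 (year_end (apply 12% annual interest)): balance=$1496.25 total_interest=$396.25
After 10 (year_end (apply 12% annual interest)): balance=$1675.80 total_interest=$575.80
After 11 (month_end (apply 3% monthly interest)): balance=$1726.07 total_interest=$626.07
After 12 (month_end (apply 3% monthly interest)): balance=$1777.85 total_interest=$677.85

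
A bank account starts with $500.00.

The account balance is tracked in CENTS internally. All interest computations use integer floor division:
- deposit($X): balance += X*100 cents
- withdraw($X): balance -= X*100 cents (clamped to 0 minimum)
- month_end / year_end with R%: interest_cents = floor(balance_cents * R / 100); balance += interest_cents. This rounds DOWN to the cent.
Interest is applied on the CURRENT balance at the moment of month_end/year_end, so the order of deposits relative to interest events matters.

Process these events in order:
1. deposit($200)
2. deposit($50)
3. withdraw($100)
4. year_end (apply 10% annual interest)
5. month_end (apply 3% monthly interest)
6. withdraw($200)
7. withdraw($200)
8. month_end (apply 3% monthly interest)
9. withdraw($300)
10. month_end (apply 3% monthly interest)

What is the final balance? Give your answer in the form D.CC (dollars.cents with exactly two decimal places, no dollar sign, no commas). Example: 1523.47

After 1 (deposit($200)): balance=$700.00 total_interest=$0.00
After 2 (deposit($50)): balance=$750.00 total_interest=$0.00
After 3 (withdraw($100)): balance=$650.00 total_interest=$0.00
After 4 (year_end (apply 10% annual interest)): balance=$715.00 total_interest=$65.00
After 5 (month_end (apply 3% monthly interest)): balance=$736.45 total_interest=$86.45
After 6 (withdraw($200)): balance=$536.45 total_interest=$86.45
After 7 (withdraw($200)): balance=$336.45 total_interest=$86.45
After 8 (month_end (apply 3% monthly interest)): balance=$346.54 total_interest=$96.54
After 9 (withdraw($300)): balance=$46.54 total_interest=$96.54
After 10 (month_end (apply 3% monthly interest)): balance=$47.93 total_interest=$97.93

Answer: 47.93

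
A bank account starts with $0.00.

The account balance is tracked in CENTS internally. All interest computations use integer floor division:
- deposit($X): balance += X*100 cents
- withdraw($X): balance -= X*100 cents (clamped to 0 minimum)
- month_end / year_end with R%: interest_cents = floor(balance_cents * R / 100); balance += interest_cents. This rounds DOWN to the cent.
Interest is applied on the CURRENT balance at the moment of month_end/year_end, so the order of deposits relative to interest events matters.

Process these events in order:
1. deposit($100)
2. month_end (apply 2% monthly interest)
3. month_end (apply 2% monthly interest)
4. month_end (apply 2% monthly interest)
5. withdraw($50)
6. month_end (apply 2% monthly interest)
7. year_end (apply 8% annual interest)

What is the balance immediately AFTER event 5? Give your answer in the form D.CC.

Answer: 56.12

Derivation:
After 1 (deposit($100)): balance=$100.00 total_interest=$0.00
After 2 (month_end (apply 2% monthly interest)): balance=$102.00 total_interest=$2.00
After 3 (month_end (apply 2% monthly interest)): balance=$104.04 total_interest=$4.04
After 4 (month_end (apply 2% monthly interest)): balance=$106.12 total_interest=$6.12
After 5 (withdraw($50)): balance=$56.12 total_interest=$6.12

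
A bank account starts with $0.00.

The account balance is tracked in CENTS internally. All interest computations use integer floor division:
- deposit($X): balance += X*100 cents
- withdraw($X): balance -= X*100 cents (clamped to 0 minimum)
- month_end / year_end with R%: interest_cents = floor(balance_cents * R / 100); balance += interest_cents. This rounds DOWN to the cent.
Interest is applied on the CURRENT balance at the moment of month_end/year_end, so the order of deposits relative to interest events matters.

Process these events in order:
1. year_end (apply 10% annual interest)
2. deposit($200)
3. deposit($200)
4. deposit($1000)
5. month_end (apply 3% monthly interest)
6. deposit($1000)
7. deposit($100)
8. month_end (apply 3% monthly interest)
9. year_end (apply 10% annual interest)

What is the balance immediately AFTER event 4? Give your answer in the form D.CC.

After 1 (year_end (apply 10% annual interest)): balance=$0.00 total_interest=$0.00
After 2 (deposit($200)): balance=$200.00 total_interest=$0.00
After 3 (deposit($200)): balance=$400.00 total_interest=$0.00
After 4 (deposit($1000)): balance=$1400.00 total_interest=$0.00

Answer: 1400.00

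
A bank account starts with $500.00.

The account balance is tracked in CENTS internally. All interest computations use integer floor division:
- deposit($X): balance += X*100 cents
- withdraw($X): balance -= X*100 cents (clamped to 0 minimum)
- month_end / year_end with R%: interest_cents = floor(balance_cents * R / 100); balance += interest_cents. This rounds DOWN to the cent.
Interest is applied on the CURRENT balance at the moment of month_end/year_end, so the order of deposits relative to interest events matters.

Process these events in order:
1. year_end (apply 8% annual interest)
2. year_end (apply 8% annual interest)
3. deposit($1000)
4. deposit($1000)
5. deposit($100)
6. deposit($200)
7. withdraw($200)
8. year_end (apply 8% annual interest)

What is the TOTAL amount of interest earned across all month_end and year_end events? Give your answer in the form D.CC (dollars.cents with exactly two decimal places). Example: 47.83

Answer: 297.85

Derivation:
After 1 (year_end (apply 8% annual interest)): balance=$540.00 total_interest=$40.00
After 2 (year_end (apply 8% annual interest)): balance=$583.20 total_interest=$83.20
After 3 (deposit($1000)): balance=$1583.20 total_interest=$83.20
After 4 (deposit($1000)): balance=$2583.20 total_interest=$83.20
After 5 (deposit($100)): balance=$2683.20 total_interest=$83.20
After 6 (deposit($200)): balance=$2883.20 total_interest=$83.20
After 7 (withdraw($200)): balance=$2683.20 total_interest=$83.20
After 8 (year_end (apply 8% annual interest)): balance=$2897.85 total_interest=$297.85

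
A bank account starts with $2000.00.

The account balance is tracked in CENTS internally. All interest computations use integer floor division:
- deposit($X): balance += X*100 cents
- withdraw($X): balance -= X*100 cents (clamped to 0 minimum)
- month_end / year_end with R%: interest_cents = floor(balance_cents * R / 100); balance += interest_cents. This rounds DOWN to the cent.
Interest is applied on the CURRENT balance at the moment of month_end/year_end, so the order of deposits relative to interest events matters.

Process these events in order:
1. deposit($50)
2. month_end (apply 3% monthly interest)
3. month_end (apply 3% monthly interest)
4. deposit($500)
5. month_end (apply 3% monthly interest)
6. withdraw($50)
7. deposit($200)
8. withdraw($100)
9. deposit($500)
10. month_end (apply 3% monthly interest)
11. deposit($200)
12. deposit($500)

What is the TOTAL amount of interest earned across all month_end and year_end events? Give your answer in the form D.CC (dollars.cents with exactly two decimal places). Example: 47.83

After 1 (deposit($50)): balance=$2050.00 total_interest=$0.00
After 2 (month_end (apply 3% monthly interest)): balance=$2111.50 total_interest=$61.50
After 3 (month_end (apply 3% monthly interest)): balance=$2174.84 total_interest=$124.84
After 4 (deposit($500)): balance=$2674.84 total_interest=$124.84
After 5 (month_end (apply 3% monthly interest)): balance=$2755.08 total_interest=$205.08
After 6 (withdraw($50)): balance=$2705.08 total_interest=$205.08
After 7 (deposit($200)): balance=$2905.08 total_interest=$205.08
After 8 (withdraw($100)): balance=$2805.08 total_interest=$205.08
After 9 (deposit($500)): balance=$3305.08 total_interest=$205.08
After 10 (month_end (apply 3% monthly interest)): balance=$3404.23 total_interest=$304.23
After 11 (deposit($200)): balance=$3604.23 total_interest=$304.23
After 12 (deposit($500)): balance=$4104.23 total_interest=$304.23

Answer: 304.23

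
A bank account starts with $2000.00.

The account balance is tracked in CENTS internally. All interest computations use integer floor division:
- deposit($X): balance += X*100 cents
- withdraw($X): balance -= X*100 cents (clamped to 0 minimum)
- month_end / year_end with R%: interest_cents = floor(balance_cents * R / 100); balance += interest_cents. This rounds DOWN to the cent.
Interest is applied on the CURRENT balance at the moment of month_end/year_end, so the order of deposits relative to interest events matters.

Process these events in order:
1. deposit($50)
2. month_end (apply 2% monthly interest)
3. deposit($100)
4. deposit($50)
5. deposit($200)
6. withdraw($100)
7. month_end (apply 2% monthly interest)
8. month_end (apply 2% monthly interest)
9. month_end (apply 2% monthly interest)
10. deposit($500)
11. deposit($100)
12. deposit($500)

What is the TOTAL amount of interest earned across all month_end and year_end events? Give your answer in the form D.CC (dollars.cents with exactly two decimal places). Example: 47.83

Answer: 184.28

Derivation:
After 1 (deposit($50)): balance=$2050.00 total_interest=$0.00
After 2 (month_end (apply 2% monthly interest)): balance=$2091.00 total_interest=$41.00
After 3 (deposit($100)): balance=$2191.00 total_interest=$41.00
After 4 (deposit($50)): balance=$2241.00 total_interest=$41.00
After 5 (deposit($200)): balance=$2441.00 total_interest=$41.00
After 6 (withdraw($100)): balance=$2341.00 total_interest=$41.00
After 7 (month_end (apply 2% monthly interest)): balance=$2387.82 total_interest=$87.82
After 8 (month_end (apply 2% monthly interest)): balance=$2435.57 total_interest=$135.57
After 9 (month_end (apply 2% monthly interest)): balance=$2484.28 total_interest=$184.28
After 10 (deposit($500)): balance=$2984.28 total_interest=$184.28
After 11 (deposit($100)): balance=$3084.28 total_interest=$184.28
After 12 (deposit($500)): balance=$3584.28 total_interest=$184.28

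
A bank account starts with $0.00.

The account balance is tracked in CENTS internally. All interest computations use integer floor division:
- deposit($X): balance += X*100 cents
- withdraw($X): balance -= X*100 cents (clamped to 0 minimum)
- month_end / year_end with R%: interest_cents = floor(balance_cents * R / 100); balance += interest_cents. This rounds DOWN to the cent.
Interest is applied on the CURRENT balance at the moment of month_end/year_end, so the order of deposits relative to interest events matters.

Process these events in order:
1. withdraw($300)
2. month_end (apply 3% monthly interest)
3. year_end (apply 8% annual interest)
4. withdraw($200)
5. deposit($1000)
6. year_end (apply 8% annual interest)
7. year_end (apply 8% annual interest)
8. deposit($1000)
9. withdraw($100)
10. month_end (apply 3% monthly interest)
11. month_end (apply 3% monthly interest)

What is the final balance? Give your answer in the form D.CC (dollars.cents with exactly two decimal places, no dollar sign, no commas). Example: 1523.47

Answer: 2192.24

Derivation:
After 1 (withdraw($300)): balance=$0.00 total_interest=$0.00
After 2 (month_end (apply 3% monthly interest)): balance=$0.00 total_interest=$0.00
After 3 (year_end (apply 8% annual interest)): balance=$0.00 total_interest=$0.00
After 4 (withdraw($200)): balance=$0.00 total_interest=$0.00
After 5 (deposit($1000)): balance=$1000.00 total_interest=$0.00
After 6 (year_end (apply 8% annual interest)): balance=$1080.00 total_interest=$80.00
After 7 (year_end (apply 8% annual interest)): balance=$1166.40 total_interest=$166.40
After 8 (deposit($1000)): balance=$2166.40 total_interest=$166.40
After 9 (withdraw($100)): balance=$2066.40 total_interest=$166.40
After 10 (month_end (apply 3% monthly interest)): balance=$2128.39 total_interest=$228.39
After 11 (month_end (apply 3% monthly interest)): balance=$2192.24 total_interest=$292.24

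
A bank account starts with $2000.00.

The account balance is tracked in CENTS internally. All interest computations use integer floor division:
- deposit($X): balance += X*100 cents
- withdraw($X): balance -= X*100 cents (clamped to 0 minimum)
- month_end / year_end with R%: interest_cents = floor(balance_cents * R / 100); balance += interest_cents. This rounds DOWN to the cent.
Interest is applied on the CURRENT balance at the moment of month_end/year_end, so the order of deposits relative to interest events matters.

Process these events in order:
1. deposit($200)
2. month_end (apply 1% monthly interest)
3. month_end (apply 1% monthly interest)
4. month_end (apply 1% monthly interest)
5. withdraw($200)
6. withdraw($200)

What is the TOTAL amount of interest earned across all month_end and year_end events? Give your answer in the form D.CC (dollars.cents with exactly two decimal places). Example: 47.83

After 1 (deposit($200)): balance=$2200.00 total_interest=$0.00
After 2 (month_end (apply 1% monthly interest)): balance=$2222.00 total_interest=$22.00
After 3 (month_end (apply 1% monthly interest)): balance=$2244.22 total_interest=$44.22
After 4 (month_end (apply 1% monthly interest)): balance=$2266.66 total_interest=$66.66
After 5 (withdraw($200)): balance=$2066.66 total_interest=$66.66
After 6 (withdraw($200)): balance=$1866.66 total_interest=$66.66

Answer: 66.66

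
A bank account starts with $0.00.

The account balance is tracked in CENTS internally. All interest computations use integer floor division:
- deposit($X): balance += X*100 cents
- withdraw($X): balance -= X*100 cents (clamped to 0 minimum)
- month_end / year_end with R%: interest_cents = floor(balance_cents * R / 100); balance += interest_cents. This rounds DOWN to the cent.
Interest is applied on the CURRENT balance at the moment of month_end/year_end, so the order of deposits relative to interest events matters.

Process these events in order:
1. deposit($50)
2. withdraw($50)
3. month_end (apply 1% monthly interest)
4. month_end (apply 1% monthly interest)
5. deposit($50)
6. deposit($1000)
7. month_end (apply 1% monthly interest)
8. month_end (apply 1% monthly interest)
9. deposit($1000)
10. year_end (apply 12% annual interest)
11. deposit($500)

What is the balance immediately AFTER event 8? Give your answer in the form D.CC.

After 1 (deposit($50)): balance=$50.00 total_interest=$0.00
After 2 (withdraw($50)): balance=$0.00 total_interest=$0.00
After 3 (month_end (apply 1% monthly interest)): balance=$0.00 total_interest=$0.00
After 4 (month_end (apply 1% monthly interest)): balance=$0.00 total_interest=$0.00
After 5 (deposit($50)): balance=$50.00 total_interest=$0.00
After 6 (deposit($1000)): balance=$1050.00 total_interest=$0.00
After 7 (month_end (apply 1% monthly interest)): balance=$1060.50 total_interest=$10.50
After 8 (month_end (apply 1% monthly interest)): balance=$1071.10 total_interest=$21.10

Answer: 1071.10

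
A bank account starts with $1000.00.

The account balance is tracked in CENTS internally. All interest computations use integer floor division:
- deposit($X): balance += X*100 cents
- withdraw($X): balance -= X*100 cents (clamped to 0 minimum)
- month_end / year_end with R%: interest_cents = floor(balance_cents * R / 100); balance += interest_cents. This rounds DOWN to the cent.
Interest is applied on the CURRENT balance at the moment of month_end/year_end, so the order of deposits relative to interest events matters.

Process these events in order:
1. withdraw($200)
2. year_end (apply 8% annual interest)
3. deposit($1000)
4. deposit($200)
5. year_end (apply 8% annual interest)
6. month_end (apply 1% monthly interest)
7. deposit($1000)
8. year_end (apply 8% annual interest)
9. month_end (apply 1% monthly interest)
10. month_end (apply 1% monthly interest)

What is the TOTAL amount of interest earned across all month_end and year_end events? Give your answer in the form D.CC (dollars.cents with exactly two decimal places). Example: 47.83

Answer: 582.09

Derivation:
After 1 (withdraw($200)): balance=$800.00 total_interest=$0.00
After 2 (year_end (apply 8% annual interest)): balance=$864.00 total_interest=$64.00
After 3 (deposit($1000)): balance=$1864.00 total_interest=$64.00
After 4 (deposit($200)): balance=$2064.00 total_interest=$64.00
After 5 (year_end (apply 8% annual interest)): balance=$2229.12 total_interest=$229.12
After 6 (month_end (apply 1% monthly interest)): balance=$2251.41 total_interest=$251.41
After 7 (deposit($1000)): balance=$3251.41 total_interest=$251.41
After 8 (year_end (apply 8% annual interest)): balance=$3511.52 total_interest=$511.52
After 9 (month_end (apply 1% monthly interest)): balance=$3546.63 total_interest=$546.63
After 10 (month_end (apply 1% monthly interest)): balance=$3582.09 total_interest=$582.09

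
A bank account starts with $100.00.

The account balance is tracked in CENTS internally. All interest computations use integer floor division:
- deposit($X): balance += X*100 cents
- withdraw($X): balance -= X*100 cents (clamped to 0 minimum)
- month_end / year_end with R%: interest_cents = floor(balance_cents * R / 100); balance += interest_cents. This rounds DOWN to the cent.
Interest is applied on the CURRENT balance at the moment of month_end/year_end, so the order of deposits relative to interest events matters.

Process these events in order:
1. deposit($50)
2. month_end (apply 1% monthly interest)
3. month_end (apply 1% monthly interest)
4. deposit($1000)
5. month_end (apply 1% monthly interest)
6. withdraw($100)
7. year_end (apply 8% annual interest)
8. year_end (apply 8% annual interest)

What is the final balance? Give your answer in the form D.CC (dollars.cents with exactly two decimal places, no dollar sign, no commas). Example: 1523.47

Answer: 1241.67

Derivation:
After 1 (deposit($50)): balance=$150.00 total_interest=$0.00
After 2 (month_end (apply 1% monthly interest)): balance=$151.50 total_interest=$1.50
After 3 (month_end (apply 1% monthly interest)): balance=$153.01 total_interest=$3.01
After 4 (deposit($1000)): balance=$1153.01 total_interest=$3.01
After 5 (month_end (apply 1% monthly interest)): balance=$1164.54 total_interest=$14.54
After 6 (withdraw($100)): balance=$1064.54 total_interest=$14.54
After 7 (year_end (apply 8% annual interest)): balance=$1149.70 total_interest=$99.70
After 8 (year_end (apply 8% annual interest)): balance=$1241.67 total_interest=$191.67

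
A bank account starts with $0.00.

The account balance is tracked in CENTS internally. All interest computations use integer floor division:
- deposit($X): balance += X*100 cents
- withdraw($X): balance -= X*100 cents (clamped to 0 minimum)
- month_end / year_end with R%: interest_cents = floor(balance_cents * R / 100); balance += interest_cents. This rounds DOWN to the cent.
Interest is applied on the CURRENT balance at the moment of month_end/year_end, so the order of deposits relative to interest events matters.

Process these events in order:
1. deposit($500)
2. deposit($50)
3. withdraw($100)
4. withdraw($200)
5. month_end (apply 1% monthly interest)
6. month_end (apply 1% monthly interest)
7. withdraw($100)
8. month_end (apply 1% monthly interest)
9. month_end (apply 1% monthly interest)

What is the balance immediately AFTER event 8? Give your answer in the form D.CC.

After 1 (deposit($500)): balance=$500.00 total_interest=$0.00
After 2 (deposit($50)): balance=$550.00 total_interest=$0.00
After 3 (withdraw($100)): balance=$450.00 total_interest=$0.00
After 4 (withdraw($200)): balance=$250.00 total_interest=$0.00
After 5 (month_end (apply 1% monthly interest)): balance=$252.50 total_interest=$2.50
After 6 (month_end (apply 1% monthly interest)): balance=$255.02 total_interest=$5.02
After 7 (withdraw($100)): balance=$155.02 total_interest=$5.02
After 8 (month_end (apply 1% monthly interest)): balance=$156.57 total_interest=$6.57

Answer: 156.57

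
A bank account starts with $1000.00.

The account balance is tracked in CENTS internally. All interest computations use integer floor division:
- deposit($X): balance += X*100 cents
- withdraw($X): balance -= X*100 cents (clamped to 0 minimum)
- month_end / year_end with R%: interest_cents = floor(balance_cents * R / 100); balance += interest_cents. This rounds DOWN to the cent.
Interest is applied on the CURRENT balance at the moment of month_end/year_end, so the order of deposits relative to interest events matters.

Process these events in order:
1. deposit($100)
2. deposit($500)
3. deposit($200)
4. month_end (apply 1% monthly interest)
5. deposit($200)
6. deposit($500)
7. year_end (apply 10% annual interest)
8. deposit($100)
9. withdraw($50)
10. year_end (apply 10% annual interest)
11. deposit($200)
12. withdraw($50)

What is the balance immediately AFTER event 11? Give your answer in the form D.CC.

After 1 (deposit($100)): balance=$1100.00 total_interest=$0.00
After 2 (deposit($500)): balance=$1600.00 total_interest=$0.00
After 3 (deposit($200)): balance=$1800.00 total_interest=$0.00
After 4 (month_end (apply 1% monthly interest)): balance=$1818.00 total_interest=$18.00
After 5 (deposit($200)): balance=$2018.00 total_interest=$18.00
After 6 (deposit($500)): balance=$2518.00 total_interest=$18.00
After 7 (year_end (apply 10% annual interest)): balance=$2769.80 total_interest=$269.80
After 8 (deposit($100)): balance=$2869.80 total_interest=$269.80
After 9 (withdraw($50)): balance=$2819.80 total_interest=$269.80
After 10 (year_end (apply 10% annual interest)): balance=$3101.78 total_interest=$551.78
After 11 (deposit($200)): balance=$3301.78 total_interest=$551.78

Answer: 3301.78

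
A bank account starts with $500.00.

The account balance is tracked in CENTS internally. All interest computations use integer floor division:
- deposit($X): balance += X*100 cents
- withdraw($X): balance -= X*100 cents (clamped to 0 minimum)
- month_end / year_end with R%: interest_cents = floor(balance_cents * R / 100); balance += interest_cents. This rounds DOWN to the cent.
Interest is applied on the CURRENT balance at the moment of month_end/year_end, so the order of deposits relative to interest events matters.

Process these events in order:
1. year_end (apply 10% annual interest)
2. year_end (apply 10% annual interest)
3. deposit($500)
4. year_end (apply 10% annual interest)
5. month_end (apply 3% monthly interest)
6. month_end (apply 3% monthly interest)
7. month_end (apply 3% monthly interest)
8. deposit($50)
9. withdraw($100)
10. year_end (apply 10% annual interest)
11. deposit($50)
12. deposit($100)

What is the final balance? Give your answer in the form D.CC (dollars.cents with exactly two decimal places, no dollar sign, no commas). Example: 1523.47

After 1 (year_end (apply 10% annual interest)): balance=$550.00 total_interest=$50.00
After 2 (year_end (apply 10% annual interest)): balance=$605.00 total_interest=$105.00
After 3 (deposit($500)): balance=$1105.00 total_interest=$105.00
After 4 (year_end (apply 10% annual interest)): balance=$1215.50 total_interest=$215.50
After 5 (month_end (apply 3% monthly interest)): balance=$1251.96 total_interest=$251.96
After 6 (month_end (apply 3% monthly interest)): balance=$1289.51 total_interest=$289.51
After 7 (month_end (apply 3% monthly interest)): balance=$1328.19 total_interest=$328.19
After 8 (deposit($50)): balance=$1378.19 total_interest=$328.19
After 9 (withdraw($100)): balance=$1278.19 total_interest=$328.19
After 10 (year_end (apply 10% annual interest)): balance=$1406.00 total_interest=$456.00
After 11 (deposit($50)): balance=$1456.00 total_interest=$456.00
After 12 (deposit($100)): balance=$1556.00 total_interest=$456.00

Answer: 1556.00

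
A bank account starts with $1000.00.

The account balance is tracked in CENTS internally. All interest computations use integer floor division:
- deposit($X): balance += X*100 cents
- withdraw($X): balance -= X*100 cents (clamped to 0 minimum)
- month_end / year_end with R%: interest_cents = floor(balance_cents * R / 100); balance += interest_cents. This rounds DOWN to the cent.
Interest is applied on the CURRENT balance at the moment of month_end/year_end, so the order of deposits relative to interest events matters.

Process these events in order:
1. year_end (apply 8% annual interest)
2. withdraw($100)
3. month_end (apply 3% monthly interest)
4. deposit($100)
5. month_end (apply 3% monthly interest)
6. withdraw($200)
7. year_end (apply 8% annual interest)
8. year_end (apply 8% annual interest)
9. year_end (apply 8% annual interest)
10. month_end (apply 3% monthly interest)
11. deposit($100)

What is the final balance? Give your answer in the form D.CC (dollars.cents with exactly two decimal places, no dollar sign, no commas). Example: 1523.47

Answer: 1323.11

Derivation:
After 1 (year_end (apply 8% annual interest)): balance=$1080.00 total_interest=$80.00
After 2 (withdraw($100)): balance=$980.00 total_interest=$80.00
After 3 (month_end (apply 3% monthly interest)): balance=$1009.40 total_interest=$109.40
After 4 (deposit($100)): balance=$1109.40 total_interest=$109.40
After 5 (month_end (apply 3% monthly interest)): balance=$1142.68 total_interest=$142.68
After 6 (withdraw($200)): balance=$942.68 total_interest=$142.68
After 7 (year_end (apply 8% annual interest)): balance=$1018.09 total_interest=$218.09
After 8 (year_end (apply 8% annual interest)): balance=$1099.53 total_interest=$299.53
After 9 (year_end (apply 8% annual interest)): balance=$1187.49 total_interest=$387.49
After 10 (month_end (apply 3% monthly interest)): balance=$1223.11 total_interest=$423.11
After 11 (deposit($100)): balance=$1323.11 total_interest=$423.11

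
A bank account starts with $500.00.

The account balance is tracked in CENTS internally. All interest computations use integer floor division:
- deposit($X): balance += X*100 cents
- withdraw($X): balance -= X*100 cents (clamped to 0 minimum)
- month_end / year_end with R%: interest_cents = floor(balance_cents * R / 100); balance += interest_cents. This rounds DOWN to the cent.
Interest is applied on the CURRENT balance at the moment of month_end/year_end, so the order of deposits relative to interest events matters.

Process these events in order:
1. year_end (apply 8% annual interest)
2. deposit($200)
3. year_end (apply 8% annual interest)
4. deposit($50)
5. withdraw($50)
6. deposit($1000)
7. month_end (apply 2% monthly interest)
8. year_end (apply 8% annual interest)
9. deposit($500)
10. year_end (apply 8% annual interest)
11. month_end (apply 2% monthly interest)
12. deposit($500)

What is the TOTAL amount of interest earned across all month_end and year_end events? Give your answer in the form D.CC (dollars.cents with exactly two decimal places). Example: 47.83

After 1 (year_end (apply 8% annual interest)): balance=$540.00 total_interest=$40.00
After 2 (deposit($200)): balance=$740.00 total_interest=$40.00
After 3 (year_end (apply 8% annual interest)): balance=$799.20 total_interest=$99.20
After 4 (deposit($50)): balance=$849.20 total_interest=$99.20
After 5 (withdraw($50)): balance=$799.20 total_interest=$99.20
After 6 (deposit($1000)): balance=$1799.20 total_interest=$99.20
After 7 (month_end (apply 2% monthly interest)): balance=$1835.18 total_interest=$135.18
After 8 (year_end (apply 8% annual interest)): balance=$1981.99 total_interest=$281.99
After 9 (deposit($500)): balance=$2481.99 total_interest=$281.99
After 10 (year_end (apply 8% annual interest)): balance=$2680.54 total_interest=$480.54
After 11 (month_end (apply 2% monthly interest)): balance=$2734.15 total_interest=$534.15
After 12 (deposit($500)): balance=$3234.15 total_interest=$534.15

Answer: 534.15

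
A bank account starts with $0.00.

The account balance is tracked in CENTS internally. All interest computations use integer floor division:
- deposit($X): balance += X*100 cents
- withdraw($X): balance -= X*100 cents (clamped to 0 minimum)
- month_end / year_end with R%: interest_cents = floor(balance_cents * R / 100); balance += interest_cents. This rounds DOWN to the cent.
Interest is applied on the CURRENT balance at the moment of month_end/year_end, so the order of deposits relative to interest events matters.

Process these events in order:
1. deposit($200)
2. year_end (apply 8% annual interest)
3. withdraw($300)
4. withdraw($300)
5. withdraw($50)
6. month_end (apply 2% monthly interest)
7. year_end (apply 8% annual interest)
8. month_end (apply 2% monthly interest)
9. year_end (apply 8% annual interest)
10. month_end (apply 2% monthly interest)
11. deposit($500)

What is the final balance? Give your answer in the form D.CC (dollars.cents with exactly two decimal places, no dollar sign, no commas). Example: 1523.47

Answer: 500.00

Derivation:
After 1 (deposit($200)): balance=$200.00 total_interest=$0.00
After 2 (year_end (apply 8% annual interest)): balance=$216.00 total_interest=$16.00
After 3 (withdraw($300)): balance=$0.00 total_interest=$16.00
After 4 (withdraw($300)): balance=$0.00 total_interest=$16.00
After 5 (withdraw($50)): balance=$0.00 total_interest=$16.00
After 6 (month_end (apply 2% monthly interest)): balance=$0.00 total_interest=$16.00
After 7 (year_end (apply 8% annual interest)): balance=$0.00 total_interest=$16.00
After 8 (month_end (apply 2% monthly interest)): balance=$0.00 total_interest=$16.00
After 9 (year_end (apply 8% annual interest)): balance=$0.00 total_interest=$16.00
After 10 (month_end (apply 2% monthly interest)): balance=$0.00 total_interest=$16.00
After 11 (deposit($500)): balance=$500.00 total_interest=$16.00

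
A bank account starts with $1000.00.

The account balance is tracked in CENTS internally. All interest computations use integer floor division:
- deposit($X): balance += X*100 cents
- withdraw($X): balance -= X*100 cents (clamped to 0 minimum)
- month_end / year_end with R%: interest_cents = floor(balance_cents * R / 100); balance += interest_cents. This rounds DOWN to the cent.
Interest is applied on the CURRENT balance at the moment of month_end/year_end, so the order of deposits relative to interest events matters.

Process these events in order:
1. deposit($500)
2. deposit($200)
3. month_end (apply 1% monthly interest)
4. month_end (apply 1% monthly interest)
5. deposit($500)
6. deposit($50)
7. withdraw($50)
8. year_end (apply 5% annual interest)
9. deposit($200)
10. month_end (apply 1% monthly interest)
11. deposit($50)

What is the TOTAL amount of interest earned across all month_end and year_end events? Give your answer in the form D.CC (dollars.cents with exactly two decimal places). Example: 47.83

Answer: 171.32

Derivation:
After 1 (deposit($500)): balance=$1500.00 total_interest=$0.00
After 2 (deposit($200)): balance=$1700.00 total_interest=$0.00
After 3 (month_end (apply 1% monthly interest)): balance=$1717.00 total_interest=$17.00
After 4 (month_end (apply 1% monthly interest)): balance=$1734.17 total_interest=$34.17
After 5 (deposit($500)): balance=$2234.17 total_interest=$34.17
After 6 (deposit($50)): balance=$2284.17 total_interest=$34.17
After 7 (withdraw($50)): balance=$2234.17 total_interest=$34.17
After 8 (year_end (apply 5% annual interest)): balance=$2345.87 total_interest=$145.87
After 9 (deposit($200)): balance=$2545.87 total_interest=$145.87
After 10 (month_end (apply 1% monthly interest)): balance=$2571.32 total_interest=$171.32
After 11 (deposit($50)): balance=$2621.32 total_interest=$171.32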